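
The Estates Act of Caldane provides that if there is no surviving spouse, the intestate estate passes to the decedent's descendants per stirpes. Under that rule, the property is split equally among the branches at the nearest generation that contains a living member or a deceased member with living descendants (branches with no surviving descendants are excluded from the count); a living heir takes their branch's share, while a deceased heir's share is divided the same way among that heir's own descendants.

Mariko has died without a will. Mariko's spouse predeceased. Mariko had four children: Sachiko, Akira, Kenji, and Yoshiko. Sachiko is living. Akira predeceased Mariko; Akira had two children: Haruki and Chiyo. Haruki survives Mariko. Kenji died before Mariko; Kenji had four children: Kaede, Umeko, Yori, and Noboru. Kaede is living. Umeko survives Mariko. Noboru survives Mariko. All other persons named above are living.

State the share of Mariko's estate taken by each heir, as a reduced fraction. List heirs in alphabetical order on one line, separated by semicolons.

Chiyo 1/8; Haruki 1/8; Kaede 1/16; Noboru 1/16; Sachiko 1/4; Umeko 1/16; Yori 1/16; Yoshiko 1/4

There is no surviving spouse, so the entire estate passes to Mariko's descendants per stirpes.
The estate is divided into 4 equal shares of 1/4 among Sachiko, Akira, Kenji, Yoshiko.
Sachiko is living and takes 1/4.
Akira predeceased; the 1/4 allotted to Akira's branch passes to Akira's issue by representation.
The 1/4 is divided into 2 equal shares of 1/8 among Haruki, Chiyo.
Haruki is living and takes 1/8.
Chiyo is living and takes 1/8.
Kenji predeceased; the 1/4 allotted to Kenji's branch passes to Kenji's issue by representation.
The 1/4 is divided into 4 equal shares of 1/16 among Kaede, Umeko, Yori, Noboru.
Kaede is living and takes 1/16.
Umeko is living and takes 1/16.
Yori is living and takes 1/16.
Noboru is living and takes 1/16.
Yoshiko is living and takes 1/4.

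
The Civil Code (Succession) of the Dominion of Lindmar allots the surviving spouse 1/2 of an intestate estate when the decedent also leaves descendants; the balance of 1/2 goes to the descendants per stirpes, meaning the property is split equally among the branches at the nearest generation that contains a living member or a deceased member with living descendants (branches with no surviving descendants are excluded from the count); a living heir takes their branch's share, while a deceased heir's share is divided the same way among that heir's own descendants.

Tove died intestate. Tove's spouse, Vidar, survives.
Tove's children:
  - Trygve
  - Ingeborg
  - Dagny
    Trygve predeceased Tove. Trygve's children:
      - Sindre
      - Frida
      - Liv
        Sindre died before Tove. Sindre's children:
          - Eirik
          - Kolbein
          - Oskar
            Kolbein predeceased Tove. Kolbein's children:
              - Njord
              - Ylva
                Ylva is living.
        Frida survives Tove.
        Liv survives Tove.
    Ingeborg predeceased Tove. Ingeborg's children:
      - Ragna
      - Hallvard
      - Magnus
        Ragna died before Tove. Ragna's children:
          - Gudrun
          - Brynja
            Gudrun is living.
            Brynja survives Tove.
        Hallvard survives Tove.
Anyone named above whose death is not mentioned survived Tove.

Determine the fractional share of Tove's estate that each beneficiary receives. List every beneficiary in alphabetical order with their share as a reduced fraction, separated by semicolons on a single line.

Vidar, as surviving spouse, takes 1/2.
The remaining 1/2 passes to Tove's descendants per stirpes.
The 1/2 is divided into 3 equal shares of 1/6 among Trygve, Ingeborg, Dagny.
Trygve predeceased; the 1/6 allotted to Trygve's branch passes to Trygve's issue by representation.
The 1/6 is divided into 3 equal shares of 1/18 among Sindre, Frida, Liv.
Sindre predeceased; the 1/18 allotted to Sindre's branch passes to Sindre's issue by representation.
The 1/18 is divided into 3 equal shares of 1/54 among Eirik, Kolbein, Oskar.
Eirik is living and takes 1/54.
Kolbein predeceased; the 1/54 allotted to Kolbein's branch passes to Kolbein's issue by representation.
The 1/54 is divided into 2 equal shares of 1/108 among Njord, Ylva.
Njord is living and takes 1/108.
Ylva is living and takes 1/108.
Oskar is living and takes 1/54.
Frida is living and takes 1/18.
Liv is living and takes 1/18.
Ingeborg predeceased; the 1/6 allotted to Ingeborg's branch passes to Ingeborg's issue by representation.
The 1/6 is divided into 3 equal shares of 1/18 among Ragna, Hallvard, Magnus.
Ragna predeceased; the 1/18 allotted to Ragna's branch passes to Ragna's issue by representation.
The 1/18 is divided into 2 equal shares of 1/36 among Gudrun, Brynja.
Gudrun is living and takes 1/36.
Brynja is living and takes 1/36.
Hallvard is living and takes 1/18.
Magnus is living and takes 1/18.
Dagny is living and takes 1/6.

Brynja 1/36; Dagny 1/6; Eirik 1/54; Frida 1/18; Gudrun 1/36; Hallvard 1/18; Liv 1/18; Magnus 1/18; Njord 1/108; Oskar 1/54; Vidar 1/2; Ylva 1/108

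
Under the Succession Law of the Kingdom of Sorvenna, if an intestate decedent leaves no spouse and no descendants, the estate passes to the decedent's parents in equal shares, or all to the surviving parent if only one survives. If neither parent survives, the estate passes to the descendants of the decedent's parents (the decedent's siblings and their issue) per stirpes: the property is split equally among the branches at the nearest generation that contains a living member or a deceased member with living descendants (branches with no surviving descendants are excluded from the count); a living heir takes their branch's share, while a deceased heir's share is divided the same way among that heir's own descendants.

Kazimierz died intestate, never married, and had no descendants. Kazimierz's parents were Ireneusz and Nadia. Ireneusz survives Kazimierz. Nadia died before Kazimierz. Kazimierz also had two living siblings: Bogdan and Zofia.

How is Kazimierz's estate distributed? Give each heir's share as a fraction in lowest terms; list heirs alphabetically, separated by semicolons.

Ireneusz 1

Only one parent, Ireneusz, survives, so Ireneusz takes the entire estate. The siblings take nothing because a surviving parent has priority.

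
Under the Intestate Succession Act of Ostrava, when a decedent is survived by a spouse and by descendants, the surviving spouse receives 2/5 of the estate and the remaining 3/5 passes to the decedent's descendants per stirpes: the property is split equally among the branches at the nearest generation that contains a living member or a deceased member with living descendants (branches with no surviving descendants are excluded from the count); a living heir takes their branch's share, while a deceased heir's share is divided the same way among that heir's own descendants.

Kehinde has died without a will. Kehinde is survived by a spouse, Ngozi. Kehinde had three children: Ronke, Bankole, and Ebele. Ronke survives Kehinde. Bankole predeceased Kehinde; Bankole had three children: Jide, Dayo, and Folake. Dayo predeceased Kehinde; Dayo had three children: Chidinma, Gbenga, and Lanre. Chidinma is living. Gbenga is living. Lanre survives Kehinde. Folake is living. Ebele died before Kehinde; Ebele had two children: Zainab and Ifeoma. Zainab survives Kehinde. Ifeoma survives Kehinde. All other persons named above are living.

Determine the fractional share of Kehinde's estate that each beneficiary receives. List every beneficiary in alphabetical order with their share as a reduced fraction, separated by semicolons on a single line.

Ngozi, as surviving spouse, takes 2/5.
The remaining 3/5 passes to Kehinde's descendants per stirpes.
The 3/5 is divided into 3 equal shares of 1/5 among Ronke, Bankole, Ebele.
Ronke is living and takes 1/5.
Bankole predeceased; the 1/5 allotted to Bankole's branch passes to Bankole's issue by representation.
The 1/5 is divided into 3 equal shares of 1/15 among Jide, Dayo, Folake.
Jide is living and takes 1/15.
Dayo predeceased; the 1/15 allotted to Dayo's branch passes to Dayo's issue by representation.
The 1/15 is divided into 3 equal shares of 1/45 among Chidinma, Gbenga, Lanre.
Chidinma is living and takes 1/45.
Gbenga is living and takes 1/45.
Lanre is living and takes 1/45.
Folake is living and takes 1/15.
Ebele predeceased; the 1/5 allotted to Ebele's branch passes to Ebele's issue by representation.
The 1/5 is divided into 2 equal shares of 1/10 among Zainab, Ifeoma.
Zainab is living and takes 1/10.
Ifeoma is living and takes 1/10.

Chidinma 1/45; Folake 1/15; Gbenga 1/45; Ifeoma 1/10; Jide 1/15; Lanre 1/45; Ngozi 2/5; Ronke 1/5; Zainab 1/10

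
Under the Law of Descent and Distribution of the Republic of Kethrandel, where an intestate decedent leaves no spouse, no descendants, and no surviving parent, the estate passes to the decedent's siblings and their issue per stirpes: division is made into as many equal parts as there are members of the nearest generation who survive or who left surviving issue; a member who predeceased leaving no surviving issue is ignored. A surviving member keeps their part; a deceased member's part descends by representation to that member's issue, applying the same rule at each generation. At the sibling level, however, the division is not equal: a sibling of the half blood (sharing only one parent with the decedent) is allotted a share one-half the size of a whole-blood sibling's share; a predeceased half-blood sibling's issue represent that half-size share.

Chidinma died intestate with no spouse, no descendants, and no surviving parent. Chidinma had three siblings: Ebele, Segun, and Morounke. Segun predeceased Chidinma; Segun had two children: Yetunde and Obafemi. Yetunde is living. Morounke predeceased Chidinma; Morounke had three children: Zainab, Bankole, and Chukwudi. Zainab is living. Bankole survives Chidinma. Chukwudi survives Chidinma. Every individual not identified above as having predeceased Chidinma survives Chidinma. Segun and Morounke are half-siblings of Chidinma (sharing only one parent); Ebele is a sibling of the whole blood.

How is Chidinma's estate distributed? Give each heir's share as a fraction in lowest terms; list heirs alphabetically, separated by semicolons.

Bankole 1/12; Chukwudi 1/12; Ebele 1/2; Obafemi 1/8; Yetunde 1/8; Zainab 1/12

No spouse, descendants, or parent survives, so the estate passes to Chidinma's siblings per stirpes.
Half-blood siblings count for one-half the weight of whole-blood siblings at the initial division.
Dividing 1 in proportion to weights (total weight 2): Ebele (weight 1) → 1/2; Segun (weight 1/2) → 1/4; Morounke (weight 1/2) → 1/4.
Ebele is living and takes 1/2.
Segun predeceased; the 1/4 allotted to Segun's branch passes to Segun's issue by representation.
The 1/4 is divided into 2 equal shares of 1/8 among Yetunde, Obafemi.
Yetunde is living and takes 1/8.
Obafemi is living and takes 1/8.
Morounke predeceased; the 1/4 allotted to Morounke's branch passes to Morounke's issue by representation.
The 1/4 is divided into 3 equal shares of 1/12 among Zainab, Bankole, Chukwudi.
Zainab is living and takes 1/12.
Bankole is living and takes 1/12.
Chukwudi is living and takes 1/12.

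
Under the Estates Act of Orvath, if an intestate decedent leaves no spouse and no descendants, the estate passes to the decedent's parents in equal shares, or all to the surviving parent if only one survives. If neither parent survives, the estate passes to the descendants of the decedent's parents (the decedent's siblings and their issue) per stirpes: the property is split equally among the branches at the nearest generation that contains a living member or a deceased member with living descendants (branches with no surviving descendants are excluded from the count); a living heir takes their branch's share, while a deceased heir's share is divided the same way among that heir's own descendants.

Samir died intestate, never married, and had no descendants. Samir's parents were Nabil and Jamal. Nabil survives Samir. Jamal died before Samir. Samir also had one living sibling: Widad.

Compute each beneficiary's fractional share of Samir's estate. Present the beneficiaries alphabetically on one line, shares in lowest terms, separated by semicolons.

Nabil 1

Only one parent, Nabil, survives, so Nabil takes the entire estate. The siblings take nothing because a surviving parent has priority.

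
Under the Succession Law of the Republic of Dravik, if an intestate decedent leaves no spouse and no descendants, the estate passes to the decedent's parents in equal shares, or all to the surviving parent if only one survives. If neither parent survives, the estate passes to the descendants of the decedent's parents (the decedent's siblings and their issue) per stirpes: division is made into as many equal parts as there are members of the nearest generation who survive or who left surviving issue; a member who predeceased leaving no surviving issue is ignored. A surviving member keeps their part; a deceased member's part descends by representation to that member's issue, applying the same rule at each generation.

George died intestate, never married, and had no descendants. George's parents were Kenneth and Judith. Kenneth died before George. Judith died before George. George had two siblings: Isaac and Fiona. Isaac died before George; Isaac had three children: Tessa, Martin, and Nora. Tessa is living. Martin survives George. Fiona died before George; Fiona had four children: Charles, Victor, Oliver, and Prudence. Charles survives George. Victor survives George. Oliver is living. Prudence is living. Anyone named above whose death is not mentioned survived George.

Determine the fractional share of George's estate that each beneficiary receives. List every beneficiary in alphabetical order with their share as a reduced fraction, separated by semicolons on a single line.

Charles 1/8; Martin 1/6; Nora 1/6; Oliver 1/8; Prudence 1/8; Tessa 1/6; Victor 1/8

Neither parent survives and there are no descendants, so the estate passes to George's siblings and their issue per stirpes.
The estate is divided into 2 equal shares of 1/2 among Isaac, Fiona.
Isaac predeceased; the 1/2 allotted to Isaac's branch passes to Isaac's issue by representation.
The 1/2 is divided into 3 equal shares of 1/6 among Tessa, Martin, Nora.
Tessa is living and takes 1/6.
Martin is living and takes 1/6.
Nora is living and takes 1/6.
Fiona predeceased; the 1/2 allotted to Fiona's branch passes to Fiona's issue by representation.
The 1/2 is divided into 4 equal shares of 1/8 among Charles, Victor, Oliver, Prudence.
Charles is living and takes 1/8.
Victor is living and takes 1/8.
Oliver is living and takes 1/8.
Prudence is living and takes 1/8.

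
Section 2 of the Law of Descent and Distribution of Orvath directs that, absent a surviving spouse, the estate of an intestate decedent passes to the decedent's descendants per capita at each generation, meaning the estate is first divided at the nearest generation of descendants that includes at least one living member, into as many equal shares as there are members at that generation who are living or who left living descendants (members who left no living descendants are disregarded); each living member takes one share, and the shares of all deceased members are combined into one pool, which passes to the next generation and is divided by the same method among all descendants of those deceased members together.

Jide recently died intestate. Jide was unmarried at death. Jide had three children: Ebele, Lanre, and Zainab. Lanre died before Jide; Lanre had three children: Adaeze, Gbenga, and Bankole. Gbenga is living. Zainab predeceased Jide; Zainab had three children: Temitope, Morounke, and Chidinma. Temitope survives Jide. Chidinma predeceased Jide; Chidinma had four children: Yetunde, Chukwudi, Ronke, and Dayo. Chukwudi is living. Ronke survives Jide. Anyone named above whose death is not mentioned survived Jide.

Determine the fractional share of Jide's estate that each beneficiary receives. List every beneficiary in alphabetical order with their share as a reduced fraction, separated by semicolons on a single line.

Adaeze 1/9; Bankole 1/9; Chukwudi 1/36; Dayo 1/36; Ebele 1/3; Gbenga 1/9; Morounke 1/9; Ronke 1/36; Temitope 1/9; Yetunde 1/36

There is no surviving spouse, so the entire estate passes to Jide's descendants per capita at each generation.
At generation 1 (Ebele, Lanre, Zainab) there are 3 shares of (1)/3 = 1/3 each.
Living: Ebele — each takes 1/3.
Deceased: Lanre and Zainab. Their combined 2/3 is pooled and carried to generation 2.
At generation 2 (Adaeze, Gbenga, Bankole, Temitope, Morounke, Chidinma) there are 6 shares of (2/3)/6 = 1/9 each.
Living: Adaeze, Gbenga, Bankole, Temitope, and Morounke — each takes 1/9.
Deceased: Chidinma. That 1/9 share is carried to generation 3.
At generation 3 (Yetunde, Chukwudi, Ronke, Dayo) there are 4 shares of (1/9)/4 = 1/36 each.
Living: Yetunde, Chukwudi, Ronke, and Dayo — each takes 1/36.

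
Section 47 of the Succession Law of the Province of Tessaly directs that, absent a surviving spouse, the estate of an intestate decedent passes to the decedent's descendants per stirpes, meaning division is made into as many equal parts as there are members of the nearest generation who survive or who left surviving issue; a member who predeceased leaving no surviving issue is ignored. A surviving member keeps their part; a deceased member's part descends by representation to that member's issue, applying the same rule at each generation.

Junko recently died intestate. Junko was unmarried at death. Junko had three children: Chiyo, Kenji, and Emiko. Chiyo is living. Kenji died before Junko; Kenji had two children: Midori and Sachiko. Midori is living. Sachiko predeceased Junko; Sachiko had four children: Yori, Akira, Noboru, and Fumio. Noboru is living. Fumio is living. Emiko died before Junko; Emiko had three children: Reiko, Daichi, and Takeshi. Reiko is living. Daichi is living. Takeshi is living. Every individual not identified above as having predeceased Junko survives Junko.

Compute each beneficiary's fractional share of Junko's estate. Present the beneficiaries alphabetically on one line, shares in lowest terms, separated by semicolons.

Akira 1/24; Chiyo 1/3; Daichi 1/9; Fumio 1/24; Midori 1/6; Noboru 1/24; Reiko 1/9; Takeshi 1/9; Yori 1/24

There is no surviving spouse, so the entire estate passes to Junko's descendants per stirpes.
The estate is divided into 3 equal shares of 1/3 among Chiyo, Kenji, Emiko.
Chiyo is living and takes 1/3.
Kenji predeceased; the 1/3 allotted to Kenji's branch passes to Kenji's issue by representation.
The 1/3 is divided into 2 equal shares of 1/6 among Midori, Sachiko.
Midori is living and takes 1/6.
Sachiko predeceased; the 1/6 allotted to Sachiko's branch passes to Sachiko's issue by representation.
The 1/6 is divided into 4 equal shares of 1/24 among Yori, Akira, Noboru, Fumio.
Yori is living and takes 1/24.
Akira is living and takes 1/24.
Noboru is living and takes 1/24.
Fumio is living and takes 1/24.
Emiko predeceased; the 1/3 allotted to Emiko's branch passes to Emiko's issue by representation.
The 1/3 is divided into 3 equal shares of 1/9 among Reiko, Daichi, Takeshi.
Reiko is living and takes 1/9.
Daichi is living and takes 1/9.
Takeshi is living and takes 1/9.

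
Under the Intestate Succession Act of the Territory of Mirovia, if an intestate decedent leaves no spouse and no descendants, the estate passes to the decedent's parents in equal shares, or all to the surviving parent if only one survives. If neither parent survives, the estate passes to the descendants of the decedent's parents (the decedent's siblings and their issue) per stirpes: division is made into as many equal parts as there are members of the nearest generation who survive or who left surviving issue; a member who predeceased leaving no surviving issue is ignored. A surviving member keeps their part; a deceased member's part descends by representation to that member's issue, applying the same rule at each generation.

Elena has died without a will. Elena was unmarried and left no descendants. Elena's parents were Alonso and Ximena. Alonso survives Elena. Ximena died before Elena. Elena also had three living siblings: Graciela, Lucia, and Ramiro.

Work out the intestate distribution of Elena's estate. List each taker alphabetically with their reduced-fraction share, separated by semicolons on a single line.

Alonso 1

Only one parent, Alonso, survives, so Alonso takes the entire estate. The siblings take nothing because a surviving parent has priority.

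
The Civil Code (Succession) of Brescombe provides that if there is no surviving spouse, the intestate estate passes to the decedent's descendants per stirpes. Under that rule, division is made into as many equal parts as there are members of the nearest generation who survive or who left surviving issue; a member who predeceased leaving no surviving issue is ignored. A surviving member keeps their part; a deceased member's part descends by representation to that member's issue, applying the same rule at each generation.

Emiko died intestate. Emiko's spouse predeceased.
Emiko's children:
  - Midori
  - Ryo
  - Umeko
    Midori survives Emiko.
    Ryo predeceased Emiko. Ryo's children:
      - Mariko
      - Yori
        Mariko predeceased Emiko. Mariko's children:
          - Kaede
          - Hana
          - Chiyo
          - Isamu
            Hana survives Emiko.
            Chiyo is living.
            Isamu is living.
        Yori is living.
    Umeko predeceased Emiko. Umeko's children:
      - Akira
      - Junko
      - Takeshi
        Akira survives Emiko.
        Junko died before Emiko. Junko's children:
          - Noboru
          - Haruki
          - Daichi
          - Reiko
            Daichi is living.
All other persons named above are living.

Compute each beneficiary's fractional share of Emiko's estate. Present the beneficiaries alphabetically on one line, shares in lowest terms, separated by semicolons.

Akira 1/9; Chiyo 1/24; Daichi 1/36; Hana 1/24; Haruki 1/36; Isamu 1/24; Kaede 1/24; Midori 1/3; Noboru 1/36; Reiko 1/36; Takeshi 1/9; Yori 1/6

There is no surviving spouse, so the entire estate passes to Emiko's descendants per stirpes.
The estate is divided into 3 equal shares of 1/3 among Midori, Ryo, Umeko.
Midori is living and takes 1/3.
Ryo predeceased; the 1/3 allotted to Ryo's branch passes to Ryo's issue by representation.
The 1/3 is divided into 2 equal shares of 1/6 among Mariko, Yori.
Mariko predeceased; the 1/6 allotted to Mariko's branch passes to Mariko's issue by representation.
The 1/6 is divided into 4 equal shares of 1/24 among Kaede, Hana, Chiyo, Isamu.
Kaede is living and takes 1/24.
Hana is living and takes 1/24.
Chiyo is living and takes 1/24.
Isamu is living and takes 1/24.
Yori is living and takes 1/6.
Umeko predeceased; the 1/3 allotted to Umeko's branch passes to Umeko's issue by representation.
The 1/3 is divided into 3 equal shares of 1/9 among Akira, Junko, Takeshi.
Akira is living and takes 1/9.
Junko predeceased; the 1/9 allotted to Junko's branch passes to Junko's issue by representation.
The 1/9 is divided into 4 equal shares of 1/36 among Noboru, Haruki, Daichi, Reiko.
Noboru is living and takes 1/36.
Haruki is living and takes 1/36.
Daichi is living and takes 1/36.
Reiko is living and takes 1/36.
Takeshi is living and takes 1/9.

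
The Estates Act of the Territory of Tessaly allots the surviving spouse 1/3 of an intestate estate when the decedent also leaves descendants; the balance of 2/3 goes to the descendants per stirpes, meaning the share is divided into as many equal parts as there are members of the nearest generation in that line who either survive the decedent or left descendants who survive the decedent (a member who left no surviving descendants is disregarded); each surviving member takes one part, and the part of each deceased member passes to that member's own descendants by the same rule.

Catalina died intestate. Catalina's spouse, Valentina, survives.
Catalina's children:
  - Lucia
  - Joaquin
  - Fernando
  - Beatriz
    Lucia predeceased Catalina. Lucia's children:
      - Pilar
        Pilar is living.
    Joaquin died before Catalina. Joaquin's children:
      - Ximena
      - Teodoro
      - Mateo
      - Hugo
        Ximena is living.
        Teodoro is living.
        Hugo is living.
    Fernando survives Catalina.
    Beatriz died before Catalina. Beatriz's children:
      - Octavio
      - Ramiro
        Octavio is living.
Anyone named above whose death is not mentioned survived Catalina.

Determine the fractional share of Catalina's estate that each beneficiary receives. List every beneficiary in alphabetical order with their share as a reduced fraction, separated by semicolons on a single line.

Fernando 1/6; Hugo 1/24; Mateo 1/24; Octavio 1/12; Pilar 1/6; Ramiro 1/12; Teodoro 1/24; Valentina 1/3; Ximena 1/24

Valentina, as surviving spouse, takes 1/3.
The remaining 2/3 passes to Catalina's descendants per stirpes.
The 2/3 is divided into 4 equal shares of 1/6 among Lucia, Joaquin, Fernando, Beatriz.
Lucia predeceased; the 1/6 allotted to Lucia's branch passes to Lucia's issue by representation.
Pilar is the sole taker at this level and receives the full 1/6.
Joaquin predeceased; the 1/6 allotted to Joaquin's branch passes to Joaquin's issue by representation.
The 1/6 is divided into 4 equal shares of 1/24 among Ximena, Teodoro, Mateo, Hugo.
Ximena is living and takes 1/24.
Teodoro is living and takes 1/24.
Mateo is living and takes 1/24.
Hugo is living and takes 1/24.
Fernando is living and takes 1/6.
Beatriz predeceased; the 1/6 allotted to Beatriz's branch passes to Beatriz's issue by representation.
The 1/6 is divided into 2 equal shares of 1/12 among Octavio, Ramiro.
Octavio is living and takes 1/12.
Ramiro is living and takes 1/12.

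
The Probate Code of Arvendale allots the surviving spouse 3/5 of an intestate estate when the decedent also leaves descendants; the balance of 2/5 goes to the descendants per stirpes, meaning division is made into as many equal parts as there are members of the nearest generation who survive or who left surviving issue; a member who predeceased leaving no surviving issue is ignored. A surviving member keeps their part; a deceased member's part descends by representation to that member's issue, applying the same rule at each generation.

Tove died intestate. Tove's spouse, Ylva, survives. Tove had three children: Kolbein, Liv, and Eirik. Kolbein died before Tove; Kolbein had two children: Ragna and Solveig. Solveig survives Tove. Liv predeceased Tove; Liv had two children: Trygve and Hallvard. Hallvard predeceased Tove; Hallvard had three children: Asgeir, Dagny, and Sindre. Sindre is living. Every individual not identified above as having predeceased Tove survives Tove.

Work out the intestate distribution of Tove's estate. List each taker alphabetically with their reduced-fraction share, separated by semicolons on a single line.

Ylva, as surviving spouse, takes 3/5.
The remaining 2/5 passes to Tove's descendants per stirpes.
The 2/5 is divided into 3 equal shares of 2/15 among Kolbein, Liv, Eirik.
Kolbein predeceased; the 2/15 allotted to Kolbein's branch passes to Kolbein's issue by representation.
The 2/15 is divided into 2 equal shares of 1/15 among Ragna, Solveig.
Ragna is living and takes 1/15.
Solveig is living and takes 1/15.
Liv predeceased; the 2/15 allotted to Liv's branch passes to Liv's issue by representation.
The 2/15 is divided into 2 equal shares of 1/15 among Trygve, Hallvard.
Trygve is living and takes 1/15.
Hallvard predeceased; the 1/15 allotted to Hallvard's branch passes to Hallvard's issue by representation.
The 1/15 is divided into 3 equal shares of 1/45 among Asgeir, Dagny, Sindre.
Asgeir is living and takes 1/45.
Dagny is living and takes 1/45.
Sindre is living and takes 1/45.
Eirik is living and takes 2/15.

Asgeir 1/45; Dagny 1/45; Eirik 2/15; Ragna 1/15; Sindre 1/45; Solveig 1/15; Trygve 1/15; Ylva 3/5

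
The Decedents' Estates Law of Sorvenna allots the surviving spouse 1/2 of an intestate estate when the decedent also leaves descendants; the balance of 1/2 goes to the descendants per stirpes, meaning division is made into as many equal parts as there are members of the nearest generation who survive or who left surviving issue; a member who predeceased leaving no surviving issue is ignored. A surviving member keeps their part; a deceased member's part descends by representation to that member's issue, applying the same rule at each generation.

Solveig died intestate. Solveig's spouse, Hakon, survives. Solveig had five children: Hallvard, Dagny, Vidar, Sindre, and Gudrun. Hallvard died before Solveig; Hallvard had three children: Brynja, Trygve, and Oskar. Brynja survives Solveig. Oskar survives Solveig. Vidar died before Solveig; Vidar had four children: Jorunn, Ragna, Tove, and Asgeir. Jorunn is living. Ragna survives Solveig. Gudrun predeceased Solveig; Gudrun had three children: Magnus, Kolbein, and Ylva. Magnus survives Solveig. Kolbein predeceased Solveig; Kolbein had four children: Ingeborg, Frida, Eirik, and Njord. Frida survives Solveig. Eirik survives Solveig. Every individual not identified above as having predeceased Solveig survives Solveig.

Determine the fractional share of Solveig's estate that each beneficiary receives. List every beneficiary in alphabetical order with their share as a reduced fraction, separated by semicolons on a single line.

Asgeir 1/40; Brynja 1/30; Dagny 1/10; Eirik 1/120; Frida 1/120; Hakon 1/2; Ingeborg 1/120; Jorunn 1/40; Magnus 1/30; Njord 1/120; Oskar 1/30; Ragna 1/40; Sindre 1/10; Tove 1/40; Trygve 1/30; Ylva 1/30

Hakon, as surviving spouse, takes 1/2.
The remaining 1/2 passes to Solveig's descendants per stirpes.
The 1/2 is divided into 5 equal shares of 1/10 among Hallvard, Dagny, Vidar, Sindre, Gudrun.
Hallvard predeceased; the 1/10 allotted to Hallvard's branch passes to Hallvard's issue by representation.
The 1/10 is divided into 3 equal shares of 1/30 among Brynja, Trygve, Oskar.
Brynja is living and takes 1/30.
Trygve is living and takes 1/30.
Oskar is living and takes 1/30.
Dagny is living and takes 1/10.
Vidar predeceased; the 1/10 allotted to Vidar's branch passes to Vidar's issue by representation.
The 1/10 is divided into 4 equal shares of 1/40 among Jorunn, Ragna, Tove, Asgeir.
Jorunn is living and takes 1/40.
Ragna is living and takes 1/40.
Tove is living and takes 1/40.
Asgeir is living and takes 1/40.
Sindre is living and takes 1/10.
Gudrun predeceased; the 1/10 allotted to Gudrun's branch passes to Gudrun's issue by representation.
The 1/10 is divided into 3 equal shares of 1/30 among Magnus, Kolbein, Ylva.
Magnus is living and takes 1/30.
Kolbein predeceased; the 1/30 allotted to Kolbein's branch passes to Kolbein's issue by representation.
The 1/30 is divided into 4 equal shares of 1/120 among Ingeborg, Frida, Eirik, Njord.
Ingeborg is living and takes 1/120.
Frida is living and takes 1/120.
Eirik is living and takes 1/120.
Njord is living and takes 1/120.
Ylva is living and takes 1/30.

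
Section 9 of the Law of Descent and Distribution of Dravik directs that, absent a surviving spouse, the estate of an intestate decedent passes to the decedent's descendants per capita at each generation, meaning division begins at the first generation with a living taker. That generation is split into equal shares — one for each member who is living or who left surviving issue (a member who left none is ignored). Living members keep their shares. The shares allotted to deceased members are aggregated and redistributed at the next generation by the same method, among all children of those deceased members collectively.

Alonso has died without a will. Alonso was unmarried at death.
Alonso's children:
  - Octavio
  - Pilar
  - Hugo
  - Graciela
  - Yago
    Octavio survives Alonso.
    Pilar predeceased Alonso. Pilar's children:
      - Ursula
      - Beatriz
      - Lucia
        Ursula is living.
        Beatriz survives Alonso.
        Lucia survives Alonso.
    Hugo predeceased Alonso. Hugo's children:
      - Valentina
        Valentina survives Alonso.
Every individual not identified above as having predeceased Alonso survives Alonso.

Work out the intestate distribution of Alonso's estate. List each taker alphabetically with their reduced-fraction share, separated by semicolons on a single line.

Beatriz 1/10; Graciela 1/5; Lucia 1/10; Octavio 1/5; Ursula 1/10; Valentina 1/10; Yago 1/5

There is no surviving spouse, so the entire estate passes to Alonso's descendants per capita at each generation.
At generation 1 (Octavio, Pilar, Hugo, Graciela, Yago) there are 5 shares of (1)/5 = 1/5 each.
Living: Octavio, Graciela, and Yago — each takes 1/5.
Deceased: Pilar and Hugo. Their combined 2/5 is pooled and carried to generation 2.
At generation 2 (Ursula, Beatriz, Lucia, Valentina) there are 4 shares of (2/5)/4 = 1/10 each.
Living: Ursula, Beatriz, Lucia, and Valentina — each takes 1/10.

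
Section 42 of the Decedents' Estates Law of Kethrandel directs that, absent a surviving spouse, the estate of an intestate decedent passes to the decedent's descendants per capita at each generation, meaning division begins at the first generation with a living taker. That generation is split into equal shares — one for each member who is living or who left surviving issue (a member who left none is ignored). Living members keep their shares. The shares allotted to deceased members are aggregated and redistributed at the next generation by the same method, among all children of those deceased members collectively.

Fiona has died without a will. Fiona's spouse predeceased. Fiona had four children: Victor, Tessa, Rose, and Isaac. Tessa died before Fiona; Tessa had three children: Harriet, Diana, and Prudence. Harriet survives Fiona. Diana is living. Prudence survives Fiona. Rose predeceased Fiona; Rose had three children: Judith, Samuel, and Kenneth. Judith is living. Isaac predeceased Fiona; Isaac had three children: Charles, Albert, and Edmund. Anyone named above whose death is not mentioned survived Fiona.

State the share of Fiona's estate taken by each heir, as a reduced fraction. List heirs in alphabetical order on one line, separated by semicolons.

There is no surviving spouse, so the entire estate passes to Fiona's descendants per capita at each generation.
At generation 1 (Victor, Tessa, Rose, Isaac) there are 4 shares of (1)/4 = 1/4 each.
Living: Victor — each takes 1/4.
Deceased: Tessa, Rose, and Isaac. Their combined 3/4 is pooled and carried to generation 2.
At generation 2 (Harriet, Diana, Prudence, Judith, Samuel, Kenneth, Charles, Albert, Edmund) there are 9 shares of (3/4)/9 = 1/12 each.
Living: Harriet, Diana, Prudence, Judith, Samuel, Kenneth, Charles, Albert, and Edmund — each takes 1/12.

Albert 1/12; Charles 1/12; Diana 1/12; Edmund 1/12; Harriet 1/12; Judith 1/12; Kenneth 1/12; Prudence 1/12; Samuel 1/12; Victor 1/4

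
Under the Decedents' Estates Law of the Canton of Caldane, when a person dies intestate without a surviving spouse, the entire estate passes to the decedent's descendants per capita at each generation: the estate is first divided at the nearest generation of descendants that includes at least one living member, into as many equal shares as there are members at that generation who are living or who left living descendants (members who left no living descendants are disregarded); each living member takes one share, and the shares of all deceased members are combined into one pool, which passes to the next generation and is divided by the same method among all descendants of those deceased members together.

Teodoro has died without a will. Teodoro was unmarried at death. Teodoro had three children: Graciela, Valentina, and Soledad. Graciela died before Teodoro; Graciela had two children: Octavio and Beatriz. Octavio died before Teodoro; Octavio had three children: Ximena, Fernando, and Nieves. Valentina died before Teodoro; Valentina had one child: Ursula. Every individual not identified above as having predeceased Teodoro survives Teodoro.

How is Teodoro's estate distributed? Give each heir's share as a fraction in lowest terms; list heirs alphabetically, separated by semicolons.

There is no surviving spouse, so the entire estate passes to Teodoro's descendants per capita at each generation.
At generation 1 (Graciela, Valentina, Soledad) there are 3 shares of (1)/3 = 1/3 each.
Living: Soledad — each takes 1/3.
Deceased: Graciela and Valentina. Their combined 2/3 is pooled and carried to generation 2.
At generation 2 (Octavio, Beatriz, Ursula) there are 3 shares of (2/3)/3 = 2/9 each.
Living: Beatriz and Ursula — each takes 2/9.
Deceased: Octavio. That 2/9 share is carried to generation 3.
At generation 3 (Ximena, Fernando, Nieves) there are 3 shares of (2/9)/3 = 2/27 each.
Living: Ximena, Fernando, and Nieves — each takes 2/27.

Beatriz 2/9; Fernando 2/27; Nieves 2/27; Soledad 1/3; Ursula 2/9; Ximena 2/27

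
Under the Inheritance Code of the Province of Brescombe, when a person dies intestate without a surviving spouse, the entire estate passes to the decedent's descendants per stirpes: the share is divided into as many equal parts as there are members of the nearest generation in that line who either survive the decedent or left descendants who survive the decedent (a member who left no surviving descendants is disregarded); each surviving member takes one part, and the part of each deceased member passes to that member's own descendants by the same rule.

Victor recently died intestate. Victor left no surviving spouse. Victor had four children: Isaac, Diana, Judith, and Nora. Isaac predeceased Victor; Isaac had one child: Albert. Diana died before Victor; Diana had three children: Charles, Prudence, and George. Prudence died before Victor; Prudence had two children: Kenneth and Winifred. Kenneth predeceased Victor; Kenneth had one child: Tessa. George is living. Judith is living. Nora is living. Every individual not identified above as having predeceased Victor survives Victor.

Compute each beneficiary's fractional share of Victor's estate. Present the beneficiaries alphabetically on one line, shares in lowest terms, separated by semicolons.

Albert 1/4; Charles 1/12; George 1/12; Judith 1/4; Nora 1/4; Tessa 1/24; Winifred 1/24

There is no surviving spouse, so the entire estate passes to Victor's descendants per stirpes.
The estate is divided into 4 equal shares of 1/4 among Isaac, Diana, Judith, Nora.
Isaac predeceased; the 1/4 allotted to Isaac's branch passes to Isaac's issue by representation.
Albert is the sole taker at this level and receives the full 1/4.
Diana predeceased; the 1/4 allotted to Diana's branch passes to Diana's issue by representation.
The 1/4 is divided into 3 equal shares of 1/12 among Charles, Prudence, George.
Charles is living and takes 1/12.
Prudence predeceased; the 1/12 allotted to Prudence's branch passes to Prudence's issue by representation.
The 1/12 is divided into 2 equal shares of 1/24 among Kenneth, Winifred.
Kenneth predeceased; the 1/24 allotted to Kenneth's branch passes to Kenneth's issue by representation.
Tessa is the sole taker at this level and receives the full 1/24.
Winifred is living and takes 1/24.
George is living and takes 1/12.
Judith is living and takes 1/4.
Nora is living and takes 1/4.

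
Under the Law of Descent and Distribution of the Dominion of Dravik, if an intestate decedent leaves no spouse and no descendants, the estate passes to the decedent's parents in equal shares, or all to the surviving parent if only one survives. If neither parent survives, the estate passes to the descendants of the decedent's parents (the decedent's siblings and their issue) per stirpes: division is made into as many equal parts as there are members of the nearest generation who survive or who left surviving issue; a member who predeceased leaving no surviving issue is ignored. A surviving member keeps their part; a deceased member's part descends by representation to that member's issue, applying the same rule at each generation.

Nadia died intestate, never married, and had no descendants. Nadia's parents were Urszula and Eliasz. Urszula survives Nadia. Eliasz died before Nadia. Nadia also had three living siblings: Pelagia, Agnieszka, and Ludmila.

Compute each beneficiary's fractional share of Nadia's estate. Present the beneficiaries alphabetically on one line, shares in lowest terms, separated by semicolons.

Only one parent, Urszula, survives, so Urszula takes the entire estate. The siblings take nothing because a surviving parent has priority.

Urszula 1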